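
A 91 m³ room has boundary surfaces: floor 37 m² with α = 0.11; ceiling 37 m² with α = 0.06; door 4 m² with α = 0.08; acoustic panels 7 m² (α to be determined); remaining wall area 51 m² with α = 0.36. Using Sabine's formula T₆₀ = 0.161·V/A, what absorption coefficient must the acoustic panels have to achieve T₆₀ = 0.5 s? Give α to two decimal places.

Required total absorption A = 0.161·91/0.5 = 29.30 m².
Absorption from the other surfaces = 37·0.11 + 37·0.06 + 4·0.08 + 51·0.36 = 24.97 m², so the acoustic panels must supply 4.33 m² over 7 m².
α = 4.33/7 = 0.619.

0.62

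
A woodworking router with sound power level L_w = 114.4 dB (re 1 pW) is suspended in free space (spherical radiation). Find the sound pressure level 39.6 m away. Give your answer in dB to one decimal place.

L_p = L_w − 10·log₁₀(4π·r²) with r = 39.6 m.
4π·r² = 1.971e+04 m², 10·log₁₀ of that is 42.946 dB.
L_p = 114.4 − 42.946 = 71.45 dB.

71.5 dB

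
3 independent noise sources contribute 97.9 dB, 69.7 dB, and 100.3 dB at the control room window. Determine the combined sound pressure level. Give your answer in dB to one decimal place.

102.3 dB

Incoherent sources combine by intensity addition: L_total = 10·log₁₀(Σ 10^(L_i/10)).
Σ 10^(L/10) = 10^(97.9/10) + 10^(69.7/10) + 10^(100.3/10) = 1.689e+10.
L_total = 10·log₁₀(1.689e+10) = 102.28 dB.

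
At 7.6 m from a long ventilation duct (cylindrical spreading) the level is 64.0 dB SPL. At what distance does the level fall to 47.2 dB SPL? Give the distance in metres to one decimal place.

Line-source spreading drops the level by 10·log₁₀(r₂/r₁); inverting, r₂/r₁ = 10^(ΔL/10).
r₂ = 7.6·10^((64.0−47.2)/10) = 7.6·10^(16.8/10) = 363.76 m.

363.8 m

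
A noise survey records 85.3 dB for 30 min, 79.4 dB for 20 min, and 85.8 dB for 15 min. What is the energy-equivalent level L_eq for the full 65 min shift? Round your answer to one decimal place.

Weight each interval's intensity by its duration and average over T = 65 min:
Σ tᵢ·10^(Lᵢ/10) = 30·10^(85.3/10) + 20·10^(79.4/10) + 15·10^(85.8/10) = 1.761e+10.
L_eq = 10·log₁₀(1.761e+10/65) = 84.33 dB.

84.3 dB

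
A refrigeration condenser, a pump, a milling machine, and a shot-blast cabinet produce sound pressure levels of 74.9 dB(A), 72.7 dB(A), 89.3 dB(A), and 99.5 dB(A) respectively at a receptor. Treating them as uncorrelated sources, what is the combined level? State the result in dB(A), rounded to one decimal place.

99.9 dB(A)

For uncorrelated sources the intensities add, so convert each level to linear form, sum, and take 10·log₁₀ of the total.
Σ 10^(L/10) = 10^(74.9/10) + 10^(72.7/10) + 10^(89.3/10) + 10^(99.5/10) = 9.813e+09.
L_total = 10·log₁₀(9.813e+09) = 99.92 dB(A).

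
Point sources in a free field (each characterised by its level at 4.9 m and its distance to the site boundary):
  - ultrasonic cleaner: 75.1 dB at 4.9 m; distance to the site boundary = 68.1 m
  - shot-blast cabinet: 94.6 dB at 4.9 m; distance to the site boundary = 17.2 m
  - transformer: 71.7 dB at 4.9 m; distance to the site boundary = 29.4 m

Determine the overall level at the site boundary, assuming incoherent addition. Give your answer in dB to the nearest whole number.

First find each source's level at the receiver (point-source: −20·log₁₀(r/r_ref)), then combine on an intensity basis.
ultrasonic cleaner: 75.1 − 20·log₁₀(68.1/4.9) = 75.1 − 22.86 = 52.24 dB.
shot-blast cabinet: 94.6 − 20·log₁₀(17.2/4.9) = 94.6 − 10.91 = 83.69 dB.
transformer: 71.7 − 20·log₁₀(29.4/4.9) = 71.7 − 15.56 = 56.14 dB.
Σ 10^(L/10) = 2.346e+08 → L_total = 10·log₁₀(2.346e+08) = 83.70 dB.

84 dB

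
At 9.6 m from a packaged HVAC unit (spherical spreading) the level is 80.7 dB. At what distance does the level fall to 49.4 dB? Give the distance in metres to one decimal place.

352.6 m

For a point source L₁ − L₂ = 20·log₁₀(r₂/r₁), so r₂ = r₁·10^((L₁−L₂)/20).
r₂ = 9.6·10^((80.7−49.4)/20) = 9.6·10^(31.3/20) = 352.59 m.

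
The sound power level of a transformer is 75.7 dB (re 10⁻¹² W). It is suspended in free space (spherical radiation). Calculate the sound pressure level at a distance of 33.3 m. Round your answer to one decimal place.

L_p = L_w − 10·log₁₀(4π·r²) with r = 33.3 m.
4π·r² = 1.393e+04 m², 10·log₁₀ of that is 41.441 dB.
L_p = 75.7 − 41.441 = 34.26 dB.

34.3 dB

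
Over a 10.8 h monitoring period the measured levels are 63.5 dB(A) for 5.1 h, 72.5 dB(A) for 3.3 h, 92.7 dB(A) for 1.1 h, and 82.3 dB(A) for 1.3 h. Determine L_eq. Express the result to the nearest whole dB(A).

83 dB(A)

Weight each interval's intensity by its duration and average over T = 10.8 h:
Σ tᵢ·10^(Lᵢ/10) = 5.1·10^(63.5/10) + 3.3·10^(72.5/10) + 1.1·10^(92.7/10) + 1.3·10^(82.3/10) = 2.339e+09.
L_eq = 10·log₁₀(2.339e+09/10.8) = 83.36 dB(A).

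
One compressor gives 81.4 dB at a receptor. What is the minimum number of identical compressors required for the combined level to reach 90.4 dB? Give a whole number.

8

Need L₁ + 10·log₁₀ N ≥ 90.4, i.e. log₁₀ N ≥ 0.90.
N ≥ 10^(9.0/10) = 7.943, so N = 8.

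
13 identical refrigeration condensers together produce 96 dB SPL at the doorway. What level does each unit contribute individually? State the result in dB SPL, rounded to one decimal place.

Dividing the total intensity by 13 lowers the level by 10·log₁₀ 13 = 11.139 dB: L₁ = 96 − 11.139.

84.9 dB SPL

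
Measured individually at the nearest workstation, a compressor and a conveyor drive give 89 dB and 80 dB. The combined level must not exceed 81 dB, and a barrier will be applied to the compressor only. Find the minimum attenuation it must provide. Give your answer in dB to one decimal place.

Fixed contribution from the other source: Σ 10^(L/10) = 10^(80/10) = 1.000e+08 (80.00 dB).
The limit corresponds to 10^(81/10) = 1.259e+08; subtracting the fixed part leaves 2.589e+07 for the compressor, i.e. 74.13 dB.
Required insertion loss = 89 − 74.13 = 14.87 dB.

14.9 dB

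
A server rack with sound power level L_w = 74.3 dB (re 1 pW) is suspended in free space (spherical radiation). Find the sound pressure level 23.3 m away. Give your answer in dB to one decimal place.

L_p = L_w − 10·log₁₀(4π·r²) with r = 23.3 m.
4π·r² = 6822 m², 10·log₁₀ of that is 38.339 dB.
L_p = 74.3 − 38.339 = 35.96 dB.

36.0 dB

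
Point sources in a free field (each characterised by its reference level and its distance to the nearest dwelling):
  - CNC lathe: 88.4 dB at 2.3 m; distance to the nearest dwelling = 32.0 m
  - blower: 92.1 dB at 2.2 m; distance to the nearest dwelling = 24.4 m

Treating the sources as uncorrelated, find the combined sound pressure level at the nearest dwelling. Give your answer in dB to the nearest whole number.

72 dB

First find each source's level at the receiver (point-source: −20·log₁₀(r/r_ref)), then combine on an intensity basis.
CNC lathe: 88.4 − 20·log₁₀(32.0/2.3) = 88.4 − 22.87 = 65.53 dB.
blower: 92.1 − 20·log₁₀(24.4/2.2) = 92.1 − 20.90 = 71.20 dB.
Σ 10^(L/10) = 1.676e+07 → L_total = 10·log₁₀(1.676e+07) = 72.24 dB.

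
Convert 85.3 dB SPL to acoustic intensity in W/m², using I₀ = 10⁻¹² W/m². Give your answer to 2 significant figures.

L = 10·log₁₀(I/I₀) ⇒ I = I₀·10^(L/10) = 10⁻¹² × 10^8.53.

0.00034 W/m²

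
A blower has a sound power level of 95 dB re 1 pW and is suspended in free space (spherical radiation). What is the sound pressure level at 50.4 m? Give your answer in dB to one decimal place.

50.0 dB

L_p = L_w − 10·log₁₀(4π·r²) with r = 50.4 m.
4π·r² = 3.192e+04 m², 10·log₁₀ of that is 45.041 dB.
L_p = 95 − 45.041 = 49.96 dB.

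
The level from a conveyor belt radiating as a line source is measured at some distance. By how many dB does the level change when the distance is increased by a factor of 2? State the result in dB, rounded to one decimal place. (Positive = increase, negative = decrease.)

With cylindrical spreading the level changes by −10·log₁₀(r₂/r₁).
ΔL = −10·log₁₀(2) = -3.01 dB.

-3.0 dB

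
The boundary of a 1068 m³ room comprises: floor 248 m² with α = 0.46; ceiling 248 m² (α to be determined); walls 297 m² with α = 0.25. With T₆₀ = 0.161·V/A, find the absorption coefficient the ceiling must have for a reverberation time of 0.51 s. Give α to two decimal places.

0.60

A = 0.161·V/T₆₀ = 0.161·1068/0.51 = 337.15 m² sabins.
Absorption from the other surfaces = 248·0.46 + 297·0.25 = 188.33 m², so the ceiling must supply 148.82 m² over 248 m².
α = 148.82/248 = 0.600.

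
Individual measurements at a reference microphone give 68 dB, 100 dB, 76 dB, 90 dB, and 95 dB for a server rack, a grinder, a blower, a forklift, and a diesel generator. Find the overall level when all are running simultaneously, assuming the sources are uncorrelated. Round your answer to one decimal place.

For uncorrelated sources the intensities add, so convert each level to linear form, sum, and take 10·log₁₀ of the total.
Σ 10^(L/10) = 10^(68/10) + 10^(100/10) + 10^(76/10) + 10^(90/10) + 10^(95/10) = 1.421e+10.
L_total = 10·log₁₀(1.421e+10) = 101.53 dB.

101.5 dB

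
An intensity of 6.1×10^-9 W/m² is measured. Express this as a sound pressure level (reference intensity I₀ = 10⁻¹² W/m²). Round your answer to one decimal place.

37.9 dB

Dividing by I₀ shifts the exponent by 12: I/I₀ = 6.1×10^3.
L = 10·(0.7853 + 3) = 37.85 dB.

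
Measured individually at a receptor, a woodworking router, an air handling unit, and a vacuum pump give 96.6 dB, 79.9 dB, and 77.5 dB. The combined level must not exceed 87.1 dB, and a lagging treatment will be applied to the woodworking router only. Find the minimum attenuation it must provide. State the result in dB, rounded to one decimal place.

The untreated sources together contribute 10^(79.9/10) + 10^(77.5/10) = 1.540e+08, i.e. 81.87 dB.
To meet 87.1 dB overall, the treated woodworking router may contribute at most 10^(87.1/10) − 1.540e+08 = 3.589e+08, i.e. 85.55 dB.
So the woodworking router must be reduced from 96.6 to 85.55 dB: IL = 11.05 dB.

11.1 dB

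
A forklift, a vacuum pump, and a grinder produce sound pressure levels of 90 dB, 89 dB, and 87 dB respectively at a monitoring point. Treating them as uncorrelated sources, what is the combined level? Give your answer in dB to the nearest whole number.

94 dB

For uncorrelated sources the intensities add, so convert each level to linear form, sum, and take 10·log₁₀ of the total.
Σ 10^(L/10) = 10^(90/10) + 10^(89/10) + 10^(87/10) = 2.296e+09.
L_total = 10·log₁₀(2.296e+09) = 93.61 dB.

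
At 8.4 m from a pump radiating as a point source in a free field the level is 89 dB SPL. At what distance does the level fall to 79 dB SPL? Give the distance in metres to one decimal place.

The 10.0 dB drop corresponds to a distance ratio of 10^(10.0/20) for a point source.
r₂ = 8.4·10^((89−79)/20) = 8.4·10^(10.0/20) = 26.56 m.

26.6 m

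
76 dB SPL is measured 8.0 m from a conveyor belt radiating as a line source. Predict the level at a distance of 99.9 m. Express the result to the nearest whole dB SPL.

65 dB SPL

Line-source attenuation: ΔL = 10·log₁₀(r₂/r₁) = 10·log₁₀(99.9/8.0) = 10.965 dB.
L₂ = 76 − 10·log₁₀(99.9/8.0) = 76 − 10.965 = 65.04 dB SPL.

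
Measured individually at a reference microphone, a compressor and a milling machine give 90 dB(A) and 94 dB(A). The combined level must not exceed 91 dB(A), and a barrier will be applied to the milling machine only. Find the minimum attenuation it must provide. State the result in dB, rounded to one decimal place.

9.9 dB

Fixed contribution from the other source: Σ 10^(L/10) = 10^(90/10) = 1.000e+09 (90.00 dB(A)).
The limit corresponds to 10^(91/10) = 1.259e+09; subtracting the fixed part leaves 2.589e+08 for the milling machine, i.e. 84.13 dB(A).
Required insertion loss = 94 − 84.13 = 9.87 dB.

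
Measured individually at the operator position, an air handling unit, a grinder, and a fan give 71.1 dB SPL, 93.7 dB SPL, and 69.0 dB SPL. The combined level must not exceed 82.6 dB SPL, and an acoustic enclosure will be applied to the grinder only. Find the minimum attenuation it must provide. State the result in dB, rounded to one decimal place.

11.6 dB

Fixed contribution from the other sources: Σ 10^(L/10) = 10^(71.1/10) + 10^(69.0/10) = 2.083e+07 (73.19 dB SPL).
The limit corresponds to 10^(82.6/10) = 1.820e+08; subtracting the fixed part leaves 1.611e+08 for the grinder, i.e. 82.07 dB SPL.
So the grinder must be reduced from 93.7 to 82.07 dB SPL: IL = 11.63 dB.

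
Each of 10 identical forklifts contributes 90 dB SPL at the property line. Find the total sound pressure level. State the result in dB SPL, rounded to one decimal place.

With 10 equal, uncorrelated contributions the intensity is 10× that of one unit, giving a rise of 10·log₁₀ 10.
L_total = 90 + 10·log₁₀(10) = 90 + 10.000 = 100.00 dB SPL.

100.0 dB SPL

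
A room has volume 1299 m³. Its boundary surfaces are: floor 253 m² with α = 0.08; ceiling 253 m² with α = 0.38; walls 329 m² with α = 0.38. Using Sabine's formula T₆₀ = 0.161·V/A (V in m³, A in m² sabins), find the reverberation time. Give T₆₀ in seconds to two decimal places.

0.87 s

Total absorption A = 253·0.08 + 253·0.38 + 329·0.38 = 241.40 m² sabins.
T₆₀ = 0.161 × 1299 / 241.40 = 0.866 s.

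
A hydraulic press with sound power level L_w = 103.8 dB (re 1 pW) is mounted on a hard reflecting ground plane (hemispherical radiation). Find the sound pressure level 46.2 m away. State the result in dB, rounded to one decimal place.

L_p = L_w − 10·log₁₀(2π·r²) with r = 46.2 m.
2π·r² = 1.341e+04 m², 10·log₁₀ of that is 41.275 dB.
L_p = 103.8 − 41.275 = 62.53 dB.

62.5 dB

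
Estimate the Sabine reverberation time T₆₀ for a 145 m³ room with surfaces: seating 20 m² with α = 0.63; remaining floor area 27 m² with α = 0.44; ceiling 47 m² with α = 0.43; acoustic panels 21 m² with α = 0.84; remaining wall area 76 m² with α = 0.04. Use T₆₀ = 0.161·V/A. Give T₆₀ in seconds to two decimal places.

Summing Sᵢαᵢ: 20·0.63 + 27·0.44 + 47·0.43 + 21·0.84 + 76·0.04 = 65.37 m².
T₆₀ = 0.161 × 145 / 65.37 = 0.357 s.

0.36 s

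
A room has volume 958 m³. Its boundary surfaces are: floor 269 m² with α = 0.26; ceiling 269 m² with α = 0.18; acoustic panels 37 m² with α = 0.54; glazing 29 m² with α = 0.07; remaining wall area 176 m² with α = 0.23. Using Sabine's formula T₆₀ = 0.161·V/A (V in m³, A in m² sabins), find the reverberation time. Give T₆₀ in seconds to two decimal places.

0.85 s

Summing Sᵢαᵢ: 269·0.26 + 269·0.18 + 37·0.54 + 29·0.07 + 176·0.23 = 180.85 m².
T₆₀ = 0.161 × 958 / 180.85 = 0.853 s.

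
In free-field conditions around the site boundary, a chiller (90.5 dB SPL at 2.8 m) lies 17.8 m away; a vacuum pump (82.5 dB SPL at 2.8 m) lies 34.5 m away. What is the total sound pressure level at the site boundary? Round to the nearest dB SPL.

75 dB SPL

First find each source's level at the receiver (point-source: −20·log₁₀(r/r_ref)), then combine on an intensity basis.
chiller: 90.5 − 20·log₁₀(17.8/2.8) = 90.5 − 16.07 = 74.43 dB SPL.
vacuum pump: 82.5 − 20·log₁₀(34.5/2.8) = 82.5 − 21.81 = 60.69 dB SPL.
Σ 10^(L/10) = 2.893e+07 → L_total = 10·log₁₀(2.893e+07) = 74.61 dB SPL.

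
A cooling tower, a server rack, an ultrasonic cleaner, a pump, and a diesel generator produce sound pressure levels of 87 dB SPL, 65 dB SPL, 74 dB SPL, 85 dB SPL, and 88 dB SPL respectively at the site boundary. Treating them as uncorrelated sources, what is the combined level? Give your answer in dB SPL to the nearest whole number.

Incoherent sources combine by intensity addition: L_total = 10·log₁₀(Σ 10^(L_i/10)).
Σ 10^(L/10) = 10^(87/10) + 10^(65/10) + 10^(74/10) + 10^(85/10) + 10^(88/10) = 1.477e+09.
L_total = 10·log₁₀(1.477e+09) = 91.69 dB SPL.

92 dB SPL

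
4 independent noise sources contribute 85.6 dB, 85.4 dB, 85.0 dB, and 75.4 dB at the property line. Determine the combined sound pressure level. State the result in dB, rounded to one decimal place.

90.3 dB

Incoherent sources combine by intensity addition: L_total = 10·log₁₀(Σ 10^(L_i/10)).
Σ 10^(L/10) = 10^(85.6/10) + 10^(85.4/10) + 10^(85.0/10) + 10^(75.4/10) = 1.061e+09.
L_total = 10·log₁₀(1.061e+09) = 90.26 dB.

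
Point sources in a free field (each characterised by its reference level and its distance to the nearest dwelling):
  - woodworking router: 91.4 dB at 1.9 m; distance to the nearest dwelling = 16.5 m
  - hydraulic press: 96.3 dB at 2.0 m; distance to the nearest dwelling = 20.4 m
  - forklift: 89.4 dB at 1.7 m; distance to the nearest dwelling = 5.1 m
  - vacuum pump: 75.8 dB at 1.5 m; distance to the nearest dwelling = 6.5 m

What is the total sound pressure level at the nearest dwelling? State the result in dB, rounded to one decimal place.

82.0 dB

Apply inverse-square spreading to bring every level to the receiver, then sum 10^(L/10).
woodworking router: 91.4 − 20·log₁₀(16.5/1.9) = 91.4 − 18.77 = 72.63 dB.
hydraulic press: 96.3 − 20·log₁₀(20.4/2.0) = 96.3 − 20.17 = 76.13 dB.
forklift: 89.4 − 20·log₁₀(5.1/1.7) = 89.4 − 9.54 = 79.86 dB.
vacuum pump: 75.8 − 20·log₁₀(6.5/1.5) = 75.8 − 12.74 = 63.06 dB.
Σ 10^(L/10) = 1.581e+08 → L_total = 10·log₁₀(1.581e+08) = 81.99 dB.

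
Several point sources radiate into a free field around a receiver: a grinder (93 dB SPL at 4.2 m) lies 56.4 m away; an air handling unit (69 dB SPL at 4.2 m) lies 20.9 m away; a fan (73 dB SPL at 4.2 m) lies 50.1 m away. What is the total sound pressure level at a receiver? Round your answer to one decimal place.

First find each source's level at the receiver (point-source: −20·log₁₀(r/r_ref)), then combine on an intensity basis.
grinder: 93 − 20·log₁₀(56.4/4.2) = 93 − 22.56 = 70.44 dB SPL.
air handling unit: 69 − 20·log₁₀(20.9/4.2) = 69 − 13.94 = 55.06 dB SPL.
fan: 73 − 20·log₁₀(50.1/4.2) = 73 − 21.53 = 51.47 dB SPL.
Σ 10^(L/10) = 1.153e+07 → L_total = 10·log₁₀(1.153e+07) = 70.62 dB SPL.

70.6 dB SPL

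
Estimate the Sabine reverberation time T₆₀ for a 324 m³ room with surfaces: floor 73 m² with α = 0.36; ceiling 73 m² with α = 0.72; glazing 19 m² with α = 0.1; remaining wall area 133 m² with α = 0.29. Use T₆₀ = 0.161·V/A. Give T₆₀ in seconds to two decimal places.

0.44 s

A = Σ Sᵢαᵢ = 73·0.36 + 73·0.72 + 19·0.1 + 133·0.29 = 119.31 m².
T₆₀ = 0.161 × 324 / 119.31 = 0.437 s.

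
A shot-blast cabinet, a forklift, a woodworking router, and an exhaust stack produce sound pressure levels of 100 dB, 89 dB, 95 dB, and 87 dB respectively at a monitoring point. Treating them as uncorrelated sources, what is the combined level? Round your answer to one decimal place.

101.6 dB

Incoherent sources combine by intensity addition: L_total = 10·log₁₀(Σ 10^(L_i/10)).
Σ 10^(L/10) = 10^(100/10) + 10^(89/10) + 10^(95/10) + 10^(87/10) = 1.446e+10.
L_total = 10·log₁₀(1.446e+10) = 101.60 dB.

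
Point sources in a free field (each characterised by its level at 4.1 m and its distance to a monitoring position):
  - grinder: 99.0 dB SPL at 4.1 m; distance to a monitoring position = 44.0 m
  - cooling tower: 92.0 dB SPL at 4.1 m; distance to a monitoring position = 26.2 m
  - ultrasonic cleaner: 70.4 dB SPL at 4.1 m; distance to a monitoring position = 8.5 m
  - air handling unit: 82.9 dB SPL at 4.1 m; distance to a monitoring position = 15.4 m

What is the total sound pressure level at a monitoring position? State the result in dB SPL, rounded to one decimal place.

80.9 dB SPL

Apply inverse-square spreading to bring every level to the receiver, then sum 10^(L/10).
grinder: 99.0 − 20·log₁₀(44.0/4.1) = 99.0 − 20.61 = 78.39 dB SPL.
cooling tower: 92.0 − 20·log₁₀(26.2/4.1) = 92.0 − 16.11 = 75.89 dB SPL.
ultrasonic cleaner: 70.4 − 20·log₁₀(8.5/4.1) = 70.4 − 6.33 = 64.07 dB SPL.
air handling unit: 82.9 − 20·log₁₀(15.4/4.1) = 82.9 − 11.49 = 71.41 dB SPL.
Σ 10^(L/10) = 1.242e+08 → L_total = 10·log₁₀(1.242e+08) = 80.94 dB SPL.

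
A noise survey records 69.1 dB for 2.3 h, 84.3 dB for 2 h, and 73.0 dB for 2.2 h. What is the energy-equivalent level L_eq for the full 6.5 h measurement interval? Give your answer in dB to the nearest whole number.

80 dB

L_eq = 10·log₁₀[(1/T)·Σ tᵢ·10^(Lᵢ/10)] with T = 6.5 h.
Σ tᵢ·10^(Lᵢ/10) = 2.3·10^(69.1/10) + 2·10^(84.3/10) + 2.2·10^(73.0/10) = 6.009e+08.
L_eq = 10·log₁₀(6.009e+08/6.5) = 79.66 dB.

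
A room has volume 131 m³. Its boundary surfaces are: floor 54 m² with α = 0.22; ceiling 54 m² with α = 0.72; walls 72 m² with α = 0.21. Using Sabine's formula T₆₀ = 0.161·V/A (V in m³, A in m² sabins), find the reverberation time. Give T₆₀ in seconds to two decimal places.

Total absorption A = 54·0.22 + 54·0.72 + 72·0.21 = 65.88 m² sabins.
T₆₀ = 0.161 × 131 / 65.88 = 0.320 s.

0.32 s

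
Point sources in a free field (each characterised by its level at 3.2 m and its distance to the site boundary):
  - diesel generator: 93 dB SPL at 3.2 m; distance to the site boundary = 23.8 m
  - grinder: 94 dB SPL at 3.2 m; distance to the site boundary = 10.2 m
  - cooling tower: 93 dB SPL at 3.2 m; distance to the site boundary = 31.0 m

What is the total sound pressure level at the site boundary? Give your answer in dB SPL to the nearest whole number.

Apply inverse-square spreading to bring every level to the receiver, then sum 10^(L/10).
diesel generator: 93 − 20·log₁₀(23.8/3.2) = 93 − 17.43 = 75.57 dB SPL.
grinder: 94 − 20·log₁₀(10.2/3.2) = 94 − 10.07 = 83.93 dB SPL.
cooling tower: 93 − 20·log₁₀(31.0/3.2) = 93 − 19.72 = 73.28 dB SPL.
Σ 10^(L/10) = 3.046e+08 → L_total = 10·log₁₀(3.046e+08) = 84.84 dB SPL.

85 dB SPL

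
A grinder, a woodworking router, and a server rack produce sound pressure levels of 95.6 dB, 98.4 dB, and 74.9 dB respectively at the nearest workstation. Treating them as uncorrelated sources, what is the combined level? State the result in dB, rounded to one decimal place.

Incoherent sources combine by intensity addition: L_total = 10·log₁₀(Σ 10^(L_i/10)).
Σ 10^(L/10) = 10^(95.6/10) + 10^(98.4/10) + 10^(74.9/10) = 1.058e+10.
L_total = 10·log₁₀(1.058e+10) = 100.24 dB.

100.2 dB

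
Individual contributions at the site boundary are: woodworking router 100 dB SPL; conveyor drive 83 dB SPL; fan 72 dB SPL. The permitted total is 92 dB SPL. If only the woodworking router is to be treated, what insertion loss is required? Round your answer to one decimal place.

The untreated sources together contribute 10^(83/10) + 10^(72/10) = 2.154e+08, i.e. 83.33 dB SPL.
The limit corresponds to 10^(92/10) = 1.585e+09; subtracting the fixed part leaves 1.370e+09 for the woodworking router, i.e. 91.37 dB SPL.
Required insertion loss = 100 − 91.37 = 8.63 dB.

8.6 dB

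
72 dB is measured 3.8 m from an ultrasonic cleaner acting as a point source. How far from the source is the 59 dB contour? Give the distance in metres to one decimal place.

For a point source L₁ − L₂ = 20·log₁₀(r₂/r₁), so r₂ = r₁·10^((L₁−L₂)/20).
r₂ = 3.8·10^((72−59)/20) = 3.8·10^(13.0/20) = 16.97 m.

17.0 m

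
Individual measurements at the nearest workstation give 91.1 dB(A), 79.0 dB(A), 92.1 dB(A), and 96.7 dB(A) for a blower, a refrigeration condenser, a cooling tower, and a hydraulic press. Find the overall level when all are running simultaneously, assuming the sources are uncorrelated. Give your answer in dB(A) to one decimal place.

98.8 dB(A)

For uncorrelated sources the intensities add, so convert each level to linear form, sum, and take 10·log₁₀ of the total.
Σ 10^(L/10) = 10^(91.1/10) + 10^(79.0/10) + 10^(92.1/10) + 10^(96.7/10) = 7.667e+09.
L_total = 10·log₁₀(7.667e+09) = 98.85 dB(A).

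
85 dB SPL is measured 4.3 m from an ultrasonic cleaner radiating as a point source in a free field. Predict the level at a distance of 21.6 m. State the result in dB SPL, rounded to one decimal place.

71.0 dB SPL

For a point source, L₂ = L₁ − 20·log₁₀(r₂/r₁).
L₂ = 85 − 20·log₁₀(21.6/4.3) = 85 − 14.020 = 70.98 dB SPL.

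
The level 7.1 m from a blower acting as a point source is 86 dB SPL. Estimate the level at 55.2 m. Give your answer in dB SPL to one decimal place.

Spherical spreading from a point source gives a 20·log₁₀(r₂/r₁) drop.
L₂ = 86 − 20·log₁₀(55.2/7.1) = 86 − 17.814 = 68.19 dB SPL.

68.2 dB SPL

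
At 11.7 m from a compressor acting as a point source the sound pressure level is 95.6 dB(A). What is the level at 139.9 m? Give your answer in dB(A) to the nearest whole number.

74 dB(A)

Point-source attenuation: ΔL = 20·log₁₀(r₂/r₁) = 20·log₁₀(139.9/11.7) = 21.553 dB.
L₂ = 95.6 − 20·log₁₀(139.9/11.7) = 95.6 − 21.553 = 74.05 dB(A).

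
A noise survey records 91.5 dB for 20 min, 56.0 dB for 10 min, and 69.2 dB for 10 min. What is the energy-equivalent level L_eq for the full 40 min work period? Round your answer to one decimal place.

88.5 dB

The energy average is taken in the linear domain: L_eq = 10·log₁₀[(Σ tᵢ·10^(Lᵢ/10))/T], T = 40 min.
Σ tᵢ·10^(Lᵢ/10) = 20·10^(91.5/10) + 10·10^(56.0/10) + 10·10^(69.2/10) = 2.834e+10.
L_eq = 10·log₁₀(2.834e+10/40) = 88.50 dB.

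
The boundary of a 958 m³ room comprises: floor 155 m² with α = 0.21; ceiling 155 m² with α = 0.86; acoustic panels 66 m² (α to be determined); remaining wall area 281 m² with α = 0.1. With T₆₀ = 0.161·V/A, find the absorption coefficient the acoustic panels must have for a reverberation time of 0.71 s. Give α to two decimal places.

A = 0.161·V/T₆₀ = 0.161·958/0.71 = 217.24 m² sabins.
Absorption from the other surfaces = 155·0.21 + 155·0.86 + 281·0.1 = 193.95 m², so the acoustic panels must supply 23.29 m² over 66 m².
α = 23.29/66 = 0.353.

0.35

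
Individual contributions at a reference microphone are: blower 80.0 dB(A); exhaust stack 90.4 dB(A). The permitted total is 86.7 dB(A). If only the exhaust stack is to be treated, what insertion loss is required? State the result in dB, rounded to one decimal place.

4.7 dB

The untreated sources together contribute 10^(80.0/10) = 1.000e+08, i.e. 80.00 dB(A).
To meet 86.7 dB(A) overall, the treated exhaust stack may contribute at most 10^(86.7/10) − 1.000e+08 = 3.677e+08, i.e. 85.66 dB(A).
Required insertion loss = 90.4 − 85.66 = 4.74 dB.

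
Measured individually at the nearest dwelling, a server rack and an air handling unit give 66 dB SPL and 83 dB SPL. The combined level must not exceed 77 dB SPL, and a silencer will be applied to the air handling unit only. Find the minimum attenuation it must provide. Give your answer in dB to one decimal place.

Fixed contribution from the other source: Σ 10^(L/10) = 10^(66/10) = 3.981e+06 (66.00 dB SPL).
The limit corresponds to 10^(77/10) = 5.012e+07; subtracting the fixed part leaves 4.614e+07 for the air handling unit, i.e. 76.64 dB SPL.
Required insertion loss = 83 − 76.64 = 6.36 dB.

6.4 dB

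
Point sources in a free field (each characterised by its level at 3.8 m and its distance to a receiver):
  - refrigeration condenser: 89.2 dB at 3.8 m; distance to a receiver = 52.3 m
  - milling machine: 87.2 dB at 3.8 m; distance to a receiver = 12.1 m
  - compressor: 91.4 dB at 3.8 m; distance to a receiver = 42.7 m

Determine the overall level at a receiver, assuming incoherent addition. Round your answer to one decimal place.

First find each source's level at the receiver (point-source: −20·log₁₀(r/r_ref)), then combine on an intensity basis.
refrigeration condenser: 89.2 − 20·log₁₀(52.3/3.8) = 89.2 − 22.77 = 66.43 dB.
milling machine: 87.2 − 20·log₁₀(12.1/3.8) = 87.2 − 10.06 = 77.14 dB.
compressor: 91.4 − 20·log₁₀(42.7/3.8) = 91.4 − 21.01 = 70.39 dB.
Σ 10^(L/10) = 6.708e+07 → L_total = 10·log₁₀(6.708e+07) = 78.27 dB.

78.3 dB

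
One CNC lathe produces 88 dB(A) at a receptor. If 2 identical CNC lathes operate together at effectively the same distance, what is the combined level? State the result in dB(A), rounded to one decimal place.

91.0 dB(A)

With 2 equal, uncorrelated contributions the intensity is 2× that of one unit, giving a rise of 10·log₁₀ 2.
L_total = 88 + 10·log₁₀(2) = 88 + 3.010 = 91.01 dB(A).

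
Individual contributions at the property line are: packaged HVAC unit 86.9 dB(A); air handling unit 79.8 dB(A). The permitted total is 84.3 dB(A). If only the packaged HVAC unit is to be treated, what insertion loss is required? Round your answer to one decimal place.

4.5 dB

The untreated sources together contribute 10^(79.8/10) = 9.550e+07, i.e. 79.80 dB(A).
To meet 84.3 dB(A) overall, the treated packaged HVAC unit may contribute at most 10^(84.3/10) − 9.550e+07 = 1.737e+08, i.e. 82.40 dB(A).
Required insertion loss = 86.9 − 82.40 = 4.50 dB.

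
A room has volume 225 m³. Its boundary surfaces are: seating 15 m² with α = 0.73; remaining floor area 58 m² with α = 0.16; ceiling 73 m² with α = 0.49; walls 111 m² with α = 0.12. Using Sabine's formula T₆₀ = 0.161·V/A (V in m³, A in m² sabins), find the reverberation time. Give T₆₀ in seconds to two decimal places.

0.52 s

A = Σ Sᵢαᵢ = 15·0.73 + 58·0.16 + 73·0.49 + 111·0.12 = 69.32 m².
T₆₀ = 0.161 × 225 / 69.32 = 0.523 s.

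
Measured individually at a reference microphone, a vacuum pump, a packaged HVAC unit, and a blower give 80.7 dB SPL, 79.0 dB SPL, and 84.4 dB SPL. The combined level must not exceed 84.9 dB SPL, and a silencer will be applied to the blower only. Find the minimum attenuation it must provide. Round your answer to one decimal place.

The untreated sources together contribute 10^(80.7/10) + 10^(79.0/10) = 1.969e+08, i.e. 82.94 dB SPL.
The limit corresponds to 10^(84.9/10) = 3.090e+08; subtracting the fixed part leaves 1.121e+08 for the blower, i.e. 80.50 dB SPL.
So the blower must be reduced from 84.4 to 80.50 dB SPL: IL = 3.90 dB.

3.9 dB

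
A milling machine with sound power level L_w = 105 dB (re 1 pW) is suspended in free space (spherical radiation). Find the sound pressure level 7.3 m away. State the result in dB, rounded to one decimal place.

The power spreads over a sphere of area 4π·r², so L_p = L_w − 10·log₁₀(4π·r²).
4π·r² = 669.7 m², 10·log₁₀ of that is 28.259 dB.
L_p = 105 − 28.259 = 76.74 dB.

76.7 dB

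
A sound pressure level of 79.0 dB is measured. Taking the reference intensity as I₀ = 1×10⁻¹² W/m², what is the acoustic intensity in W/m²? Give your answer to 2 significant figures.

L = 10·log₁₀(I/I₀) ⇒ I = I₀·10^(L/10) = 10⁻¹² × 10^7.90.

7.9e-05 W/m²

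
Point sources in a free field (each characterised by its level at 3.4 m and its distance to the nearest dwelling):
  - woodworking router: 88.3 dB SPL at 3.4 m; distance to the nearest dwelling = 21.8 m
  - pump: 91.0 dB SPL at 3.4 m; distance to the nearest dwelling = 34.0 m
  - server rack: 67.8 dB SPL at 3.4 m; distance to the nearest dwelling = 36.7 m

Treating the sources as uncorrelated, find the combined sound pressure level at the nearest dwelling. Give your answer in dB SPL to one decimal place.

Apply inverse-square spreading to bring every level to the receiver, then sum 10^(L/10).
woodworking router: 88.3 − 20·log₁₀(21.8/3.4) = 88.3 − 16.14 = 72.16 dB SPL.
pump: 91.0 − 20·log₁₀(34.0/3.4) = 91.0 − 20.00 = 71.00 dB SPL.
server rack: 67.8 − 20·log₁₀(36.7/3.4) = 67.8 − 20.66 = 47.14 dB SPL.
Σ 10^(L/10) = 2.909e+07 → L_total = 10·log₁₀(2.909e+07) = 74.64 dB SPL.

74.6 dB SPL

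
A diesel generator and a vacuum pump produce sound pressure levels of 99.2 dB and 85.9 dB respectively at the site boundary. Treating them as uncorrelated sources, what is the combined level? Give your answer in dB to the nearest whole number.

Incoherent sources combine by intensity addition: L_total = 10·log₁₀(Σ 10^(L_i/10)).
Σ 10^(L/10) = 10^(99.2/10) + 10^(85.9/10) = 8.707e+09.
L_total = 10·log₁₀(8.707e+09) = 99.40 dB.

99 dB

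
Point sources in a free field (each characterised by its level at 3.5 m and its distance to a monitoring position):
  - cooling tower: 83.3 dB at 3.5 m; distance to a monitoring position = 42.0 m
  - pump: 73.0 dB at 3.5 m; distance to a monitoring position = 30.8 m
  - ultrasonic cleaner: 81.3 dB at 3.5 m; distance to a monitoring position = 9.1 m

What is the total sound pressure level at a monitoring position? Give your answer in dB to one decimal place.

73.4 dB

Apply inverse-square spreading to bring every level to the receiver, then sum 10^(L/10).
cooling tower: 83.3 − 20·log₁₀(42.0/3.5) = 83.3 − 21.58 = 61.72 dB.
pump: 73.0 − 20·log₁₀(30.8/3.5) = 73.0 − 18.89 = 54.11 dB.
ultrasonic cleaner: 81.3 − 20·log₁₀(9.1/3.5) = 81.3 − 8.30 = 73.00 dB.
Σ 10^(L/10) = 2.170e+07 → L_total = 10·log₁₀(2.170e+07) = 73.36 dB.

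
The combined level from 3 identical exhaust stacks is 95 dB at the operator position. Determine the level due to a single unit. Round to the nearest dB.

90 dB

Dividing the total intensity by 3 lowers the level by 10·log₁₀ 3 = 4.771 dB: L₁ = 95 − 4.771.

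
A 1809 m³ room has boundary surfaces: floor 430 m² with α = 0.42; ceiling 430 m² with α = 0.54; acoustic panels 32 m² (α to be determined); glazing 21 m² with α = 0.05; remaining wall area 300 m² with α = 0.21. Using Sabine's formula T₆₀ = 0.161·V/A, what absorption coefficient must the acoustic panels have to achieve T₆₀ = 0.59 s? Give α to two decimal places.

0.52

From T₆₀ = 0.161·V/A, the target T₆₀ = 0.59 s needs A = 0.161·1809/0.59 = 493.64 m².
Absorption from the other surfaces = 430·0.42 + 430·0.54 + 21·0.05 + 300·0.21 = 476.85 m², so the acoustic panels must supply 16.79 m² over 32 m².
α = 16.79/32 = 0.525.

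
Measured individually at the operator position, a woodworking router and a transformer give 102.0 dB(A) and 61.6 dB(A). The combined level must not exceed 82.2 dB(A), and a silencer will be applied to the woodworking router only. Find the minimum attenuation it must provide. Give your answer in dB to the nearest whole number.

20 dB

Everything except the woodworking router sums to 10^(61.6/10) = 1.445e+06 in linear terms, 61.60 dB(A).
The limit corresponds to 10^(82.2/10) = 1.660e+08; subtracting the fixed part leaves 1.645e+08 for the woodworking router, i.e. 82.16 dB(A).
So the woodworking router must be reduced from 102.0 to 82.16 dB(A): IL = 19.84 dB.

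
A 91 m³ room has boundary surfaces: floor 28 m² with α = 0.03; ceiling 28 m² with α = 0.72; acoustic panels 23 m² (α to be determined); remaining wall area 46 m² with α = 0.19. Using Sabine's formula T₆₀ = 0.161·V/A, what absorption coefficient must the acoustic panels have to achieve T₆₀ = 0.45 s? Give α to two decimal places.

From T₆₀ = 0.161·V/A, the target T₆₀ = 0.45 s needs A = 0.161·91/0.45 = 32.56 m².
Absorption from the other surfaces = 28·0.03 + 28·0.72 + 46·0.19 = 29.74 m², so the acoustic panels must supply 2.82 m² over 23 m².
α = 2.82/23 = 0.123.

0.12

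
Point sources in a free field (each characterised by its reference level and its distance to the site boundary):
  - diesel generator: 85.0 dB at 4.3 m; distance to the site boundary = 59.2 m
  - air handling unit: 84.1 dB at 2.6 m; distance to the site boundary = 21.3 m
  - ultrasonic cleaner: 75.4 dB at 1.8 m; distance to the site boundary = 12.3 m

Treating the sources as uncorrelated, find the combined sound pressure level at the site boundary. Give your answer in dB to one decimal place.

68.0 dB

Apply inverse-square spreading to bring every level to the receiver, then sum 10^(L/10).
diesel generator: 85.0 − 20·log₁₀(59.2/4.3) = 85.0 − 22.78 = 62.22 dB.
air handling unit: 84.1 − 20·log₁₀(21.3/2.6) = 84.1 − 18.27 = 65.83 dB.
ultrasonic cleaner: 75.4 − 20·log₁₀(12.3/1.8) = 75.4 − 16.69 = 58.71 dB.
Σ 10^(L/10) = 6.241e+06 → L_total = 10·log₁₀(6.241e+06) = 67.95 dB.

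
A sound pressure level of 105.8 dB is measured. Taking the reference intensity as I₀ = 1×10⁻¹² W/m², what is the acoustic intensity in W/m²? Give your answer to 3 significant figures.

I/I₀ = 10^(105.8/10) = 3.802e+10, so I = 3.802e+10 × 10⁻¹² W/m².

0.0380 W/m²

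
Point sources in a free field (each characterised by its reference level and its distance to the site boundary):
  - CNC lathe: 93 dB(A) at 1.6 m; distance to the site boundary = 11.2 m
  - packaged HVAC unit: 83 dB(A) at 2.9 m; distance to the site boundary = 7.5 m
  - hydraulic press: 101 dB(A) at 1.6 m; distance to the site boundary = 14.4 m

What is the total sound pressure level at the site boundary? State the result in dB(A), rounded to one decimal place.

First find each source's level at the receiver (point-source: −20·log₁₀(r/r_ref)), then combine on an intensity basis.
CNC lathe: 93 − 20·log₁₀(11.2/1.6) = 93 − 16.90 = 76.10 dB(A).
packaged HVAC unit: 83 − 20·log₁₀(7.5/2.9) = 83 − 8.25 = 74.75 dB(A).
hydraulic press: 101 − 20·log₁₀(14.4/1.6) = 101 − 19.08 = 81.92 dB(A).
Σ 10^(L/10) = 2.260e+08 → L_total = 10·log₁₀(2.260e+08) = 83.54 dB(A).

83.5 dB(A)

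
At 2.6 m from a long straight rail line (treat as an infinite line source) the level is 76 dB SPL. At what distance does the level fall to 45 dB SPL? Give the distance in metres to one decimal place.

3273.2 m

The 31.0 dB drop corresponds to a distance ratio of 10^(31.0/10) for a line source.
r₂ = 2.6·10^((76−45)/10) = 2.6·10^(31.0/10) = 3273.21 m.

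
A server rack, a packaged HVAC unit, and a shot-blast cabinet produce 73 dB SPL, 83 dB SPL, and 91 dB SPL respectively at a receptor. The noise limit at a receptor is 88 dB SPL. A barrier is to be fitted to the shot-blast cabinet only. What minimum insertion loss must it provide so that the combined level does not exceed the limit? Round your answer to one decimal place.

4.9 dB

Everything except the shot-blast cabinet sums to 10^(73/10) + 10^(83/10) = 2.195e+08 in linear terms, 83.41 dB SPL.
To meet 88 dB SPL overall, the treated shot-blast cabinet may contribute at most 10^(88/10) − 2.195e+08 = 4.115e+08, i.e. 86.14 dB SPL.
So the shot-blast cabinet must be reduced from 91 to 86.14 dB SPL: IL = 4.86 dB.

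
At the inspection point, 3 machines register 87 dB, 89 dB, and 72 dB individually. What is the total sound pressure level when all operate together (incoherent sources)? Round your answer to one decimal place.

For uncorrelated sources the intensities add, so convert each level to linear form, sum, and take 10·log₁₀ of the total.
Σ 10^(L/10) = 10^(87/10) + 10^(89/10) + 10^(72/10) = 1.311e+09.
L_total = 10·log₁₀(1.311e+09) = 91.18 dB.

91.2 dB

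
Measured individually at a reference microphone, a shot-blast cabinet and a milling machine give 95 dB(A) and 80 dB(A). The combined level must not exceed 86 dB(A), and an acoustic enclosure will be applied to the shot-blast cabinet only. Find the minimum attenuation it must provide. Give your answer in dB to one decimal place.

The untreated sources together contribute 10^(80/10) = 1.000e+08, i.e. 80.00 dB(A).
The limit corresponds to 10^(86/10) = 3.981e+08; subtracting the fixed part leaves 2.981e+08 for the shot-blast cabinet, i.e. 84.74 dB(A).
So the shot-blast cabinet must be reduced from 95 to 84.74 dB(A): IL = 10.26 dB.

10.3 dB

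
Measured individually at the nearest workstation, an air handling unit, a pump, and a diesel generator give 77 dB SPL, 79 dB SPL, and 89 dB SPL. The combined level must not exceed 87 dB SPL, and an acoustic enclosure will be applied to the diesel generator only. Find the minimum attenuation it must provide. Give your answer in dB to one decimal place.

3.3 dB

The untreated sources together contribute 10^(77/10) + 10^(79/10) = 1.296e+08, i.e. 81.12 dB SPL.
To meet 87 dB SPL overall, the treated diesel generator may contribute at most 10^(87/10) − 1.296e+08 = 3.716e+08, i.e. 85.70 dB SPL.
So the diesel generator must be reduced from 89 to 85.70 dB SPL: IL = 3.30 dB.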